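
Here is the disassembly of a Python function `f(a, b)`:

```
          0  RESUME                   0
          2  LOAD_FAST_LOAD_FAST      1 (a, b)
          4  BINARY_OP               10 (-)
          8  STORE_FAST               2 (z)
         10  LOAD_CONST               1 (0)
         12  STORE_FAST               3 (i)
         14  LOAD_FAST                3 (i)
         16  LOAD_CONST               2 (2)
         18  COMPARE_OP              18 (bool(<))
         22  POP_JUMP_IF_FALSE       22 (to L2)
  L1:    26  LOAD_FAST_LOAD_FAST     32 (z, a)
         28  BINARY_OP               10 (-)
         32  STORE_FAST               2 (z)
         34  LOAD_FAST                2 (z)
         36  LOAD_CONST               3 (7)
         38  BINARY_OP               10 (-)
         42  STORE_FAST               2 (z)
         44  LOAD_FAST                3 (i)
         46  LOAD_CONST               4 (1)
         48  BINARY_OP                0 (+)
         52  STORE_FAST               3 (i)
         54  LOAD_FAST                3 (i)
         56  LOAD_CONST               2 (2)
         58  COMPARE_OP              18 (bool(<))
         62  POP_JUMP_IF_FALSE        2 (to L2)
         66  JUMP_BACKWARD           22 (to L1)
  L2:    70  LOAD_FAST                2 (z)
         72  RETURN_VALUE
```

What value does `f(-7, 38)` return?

-45

LOAD_FAST_LOAD_FAST a,b → push -7,38. Stack: [-7, 38]
BINARY_OP - → -7 - 38 = -45. Stack: [-45]
STORE_FAST z → z=-45. Stack: []
LOAD_CONST → push 0. Stack: [0]
STORE_FAST i → i=0. Stack: []
LOAD_FAST i → push 0. Stack: [0]
LOAD_CONST → push 2. Stack: [0, 2]
COMPARE_OP bool(<) → 0 vs 2 = True. Stack: [True]
POP_JUMP_IF_FALSE → pop True; no jump. Stack: []
LOAD_FAST_LOAD_FAST z,a → push -45,-7. Stack: [-45, -7]
BINARY_OP - → -45 - -7 = -38. Stack: [-38]
STORE_FAST z → z=-38. Stack: []
LOAD_FAST z → push -38. Stack: [-38]
LOAD_CONST → push 7. Stack: [-38, 7]
BINARY_OP - → -38 - 7 = -45. Stack: [-45]
STORE_FAST z → z=-45. Stack: []
LOAD_FAST i → push 0. Stack: [0]
LOAD_CONST → push 1. Stack: [0, 1]
BINARY_OP + → 0 + 1 = 1. Stack: [1]
STORE_FAST i → i=1. Stack: []
LOAD_FAST i → push 1. Stack: [1]
LOAD_CONST → push 2. Stack: [1, 2]
COMPARE_OP bool(<) → 1 vs 2 = True. Stack: [True]
POP_JUMP_IF_FALSE → pop True; no jump. Stack: []
LOAD_FAST_LOAD_FAST z,a → push -45,-7. Stack: [-45, -7]
BINARY_OP - → -45 - -7 = -38. Stack: [-38]
STORE_FAST z → z=-38. Stack: []
LOAD_FAST z → push -38. Stack: [-38]
LOAD_CONST → push 7. Stack: [-38, 7]
BINARY_OP - → -38 - 7 = -45. Stack: [-45]
STORE_FAST z → z=-45. Stack: []
LOAD_FAST i → push 1. Stack: [1]
LOAD_CONST → push 1. Stack: [1, 1]
BINARY_OP + → 1 + 1 = 2. Stack: [2]
STORE_FAST i → i=2. Stack: []
LOAD_FAST i → push 2. Stack: [2]
LOAD_CONST → push 2. Stack: [2, 2]
COMPARE_OP bool(<) → 2 vs 2 = False. Stack: [False]
POP_JUMP_IF_FALSE → pop False; jump. Stack: []
LOAD_FAST z → push -45. Stack: [-45]
RETURN_VALUE → return -45.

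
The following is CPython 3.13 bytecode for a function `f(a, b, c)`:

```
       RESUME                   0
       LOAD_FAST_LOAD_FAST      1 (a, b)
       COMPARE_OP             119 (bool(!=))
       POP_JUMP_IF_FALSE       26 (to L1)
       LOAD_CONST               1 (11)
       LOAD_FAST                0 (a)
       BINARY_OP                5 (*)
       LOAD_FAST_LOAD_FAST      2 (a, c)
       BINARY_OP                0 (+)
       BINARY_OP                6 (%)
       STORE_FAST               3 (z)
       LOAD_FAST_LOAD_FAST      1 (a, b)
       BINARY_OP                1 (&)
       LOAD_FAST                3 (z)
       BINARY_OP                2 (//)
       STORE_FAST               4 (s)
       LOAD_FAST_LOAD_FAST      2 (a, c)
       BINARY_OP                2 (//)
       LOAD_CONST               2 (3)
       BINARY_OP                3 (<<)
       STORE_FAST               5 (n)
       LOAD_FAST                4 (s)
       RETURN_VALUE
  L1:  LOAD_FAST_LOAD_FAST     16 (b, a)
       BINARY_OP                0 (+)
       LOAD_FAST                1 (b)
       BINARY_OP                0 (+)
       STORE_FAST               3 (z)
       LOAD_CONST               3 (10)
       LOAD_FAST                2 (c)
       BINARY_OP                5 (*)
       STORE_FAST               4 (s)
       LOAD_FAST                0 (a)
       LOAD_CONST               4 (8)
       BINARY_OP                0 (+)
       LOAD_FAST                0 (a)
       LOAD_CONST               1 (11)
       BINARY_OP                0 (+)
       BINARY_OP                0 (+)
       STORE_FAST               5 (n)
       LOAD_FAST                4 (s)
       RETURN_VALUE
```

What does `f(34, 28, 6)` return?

0

LOAD_FAST_LOAD_FAST a,b → push 34,28. Stack: [34, 28]
COMPARE_OP bool(!=) → 34 vs 28 = True. Stack: [True]
POP_JUMP_IF_FALSE → pop True; no jump. Stack: []
LOAD_CONST → push 11. Stack: [11]
LOAD_FAST a → push 34. Stack: [11, 34]
BINARY_OP * → 11 * 34 = 374. Stack: [374]
LOAD_FAST_LOAD_FAST a,c → push 34,6. Stack: [374, 34, 6]
BINARY_OP + → 34 + 6 = 40. Stack: [374, 40]
BINARY_OP % → 374 % 40 = 14. Stack: [14]
STORE_FAST z → z=14. Stack: []
LOAD_FAST_LOAD_FAST a,b → push 34,28. Stack: [34, 28]
BINARY_OP & → 34 & 28 = 0. Stack: [0]
LOAD_FAST z → push 14. Stack: [0, 14]
BINARY_OP // → 0 // 14 = 0. Stack: [0]
STORE_FAST s → s=0. Stack: []
LOAD_FAST_LOAD_FAST a,c → push 34,6. Stack: [34, 6]
BINARY_OP // → 34 // 6 = 5. Stack: [5]
LOAD_CONST → push 3. Stack: [5, 3]
BINARY_OP << → 5 << 3 = 40. Stack: [40]
STORE_FAST n → n=40. Stack: []
LOAD_FAST s → push 0. Stack: [0]
RETURN_VALUE → return 0.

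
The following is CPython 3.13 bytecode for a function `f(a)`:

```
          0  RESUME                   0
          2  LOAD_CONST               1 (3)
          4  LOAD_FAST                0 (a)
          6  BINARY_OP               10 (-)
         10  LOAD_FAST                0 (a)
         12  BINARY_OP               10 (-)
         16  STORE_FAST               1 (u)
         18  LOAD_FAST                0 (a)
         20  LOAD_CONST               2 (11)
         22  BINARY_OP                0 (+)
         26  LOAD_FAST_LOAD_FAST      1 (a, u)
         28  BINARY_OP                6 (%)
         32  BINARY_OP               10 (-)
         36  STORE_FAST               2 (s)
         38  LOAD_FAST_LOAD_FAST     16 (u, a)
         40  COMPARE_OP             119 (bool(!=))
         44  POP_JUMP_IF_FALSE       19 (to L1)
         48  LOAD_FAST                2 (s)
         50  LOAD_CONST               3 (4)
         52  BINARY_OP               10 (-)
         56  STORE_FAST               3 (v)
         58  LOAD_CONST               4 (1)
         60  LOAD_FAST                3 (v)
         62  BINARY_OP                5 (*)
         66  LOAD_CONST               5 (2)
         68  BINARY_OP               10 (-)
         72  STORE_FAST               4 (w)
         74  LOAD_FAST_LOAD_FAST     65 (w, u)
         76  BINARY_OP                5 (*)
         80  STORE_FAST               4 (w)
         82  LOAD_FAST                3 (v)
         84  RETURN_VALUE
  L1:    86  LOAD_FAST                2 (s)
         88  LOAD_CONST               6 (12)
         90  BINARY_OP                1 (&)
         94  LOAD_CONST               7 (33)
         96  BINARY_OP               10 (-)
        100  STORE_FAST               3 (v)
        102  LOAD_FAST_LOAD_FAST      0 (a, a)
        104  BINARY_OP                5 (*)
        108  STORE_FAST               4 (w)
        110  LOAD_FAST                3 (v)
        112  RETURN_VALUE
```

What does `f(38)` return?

LOAD_CONST → push 3. Stack: [3]
LOAD_FAST a → push 38. Stack: [3, 38]
BINARY_OP - → 3 - 38 = -35. Stack: [-35]
LOAD_FAST a → push 38. Stack: [-35, 38]
BINARY_OP - → -35 - 38 = -73. Stack: [-73]
STORE_FAST u → u=-73. Stack: []
LOAD_FAST a → push 38. Stack: [38]
LOAD_CONST → push 11. Stack: [38, 11]
BINARY_OP + → 38 + 11 = 49. Stack: [49]
LOAD_FAST_LOAD_FAST a,u → push 38,-73. Stack: [49, 38, -73]
BINARY_OP % → 38 % -73 = -35. Stack: [49, -35]
BINARY_OP - → 49 - -35 = 84. Stack: [84]
STORE_FAST s → s=84. Stack: []
LOAD_FAST_LOAD_FAST u,a → push -73,38. Stack: [-73, 38]
COMPARE_OP bool(!=) → -73 vs 38 = True. Stack: [True]
POP_JUMP_IF_FALSE → pop True; no jump. Stack: []
LOAD_FAST s → push 84. Stack: [84]
LOAD_CONST → push 4. Stack: [84, 4]
BINARY_OP - → 84 - 4 = 80. Stack: [80]
STORE_FAST v → v=80. Stack: []
LOAD_CONST → push 1. Stack: [1]
LOAD_FAST v → push 80. Stack: [1, 80]
BINARY_OP * → 1 * 80 = 80. Stack: [80]
LOAD_CONST → push 2. Stack: [80, 2]
BINARY_OP - → 80 - 2 = 78. Stack: [78]
STORE_FAST w → w=78. Stack: []
LOAD_FAST_LOAD_FAST w,u → push 78,-73. Stack: [78, -73]
BINARY_OP * → 78 * -73 = -5694. Stack: [-5694]
STORE_FAST w → w=-5694. Stack: []
LOAD_FAST v → push 80. Stack: [80]
RETURN_VALUE → return 80.

80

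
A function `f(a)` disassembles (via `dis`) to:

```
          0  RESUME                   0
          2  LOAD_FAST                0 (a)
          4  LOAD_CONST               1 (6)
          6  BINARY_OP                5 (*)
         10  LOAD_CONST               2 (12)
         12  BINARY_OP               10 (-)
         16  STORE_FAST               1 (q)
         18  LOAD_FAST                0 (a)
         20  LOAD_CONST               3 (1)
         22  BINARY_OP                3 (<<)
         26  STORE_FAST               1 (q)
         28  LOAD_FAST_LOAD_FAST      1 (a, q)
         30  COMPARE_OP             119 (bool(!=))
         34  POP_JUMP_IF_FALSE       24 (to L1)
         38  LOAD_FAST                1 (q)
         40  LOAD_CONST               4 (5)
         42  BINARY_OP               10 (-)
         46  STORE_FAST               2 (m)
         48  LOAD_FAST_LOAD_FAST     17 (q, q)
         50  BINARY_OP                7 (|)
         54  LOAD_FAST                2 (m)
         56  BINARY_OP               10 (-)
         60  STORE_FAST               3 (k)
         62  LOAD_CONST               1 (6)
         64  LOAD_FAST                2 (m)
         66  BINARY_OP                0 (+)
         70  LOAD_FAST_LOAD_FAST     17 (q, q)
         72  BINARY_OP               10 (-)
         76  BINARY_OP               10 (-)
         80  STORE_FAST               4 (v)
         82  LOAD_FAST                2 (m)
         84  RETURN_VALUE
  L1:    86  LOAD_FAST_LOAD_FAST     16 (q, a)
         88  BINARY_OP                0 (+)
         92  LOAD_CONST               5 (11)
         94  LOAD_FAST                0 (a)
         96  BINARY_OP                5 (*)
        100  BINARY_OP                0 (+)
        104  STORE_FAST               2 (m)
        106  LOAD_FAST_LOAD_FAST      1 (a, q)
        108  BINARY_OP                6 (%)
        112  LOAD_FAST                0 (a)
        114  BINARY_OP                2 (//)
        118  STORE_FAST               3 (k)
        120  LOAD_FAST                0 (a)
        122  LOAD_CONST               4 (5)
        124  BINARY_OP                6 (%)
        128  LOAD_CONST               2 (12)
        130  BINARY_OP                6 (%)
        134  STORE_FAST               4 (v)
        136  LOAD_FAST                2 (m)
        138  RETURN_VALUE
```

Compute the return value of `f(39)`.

LOAD_FAST a → push 39. Stack: [39]
LOAD_CONST → push 6. Stack: [39, 6]
BINARY_OP * → 39 * 6 = 234. Stack: [234]
LOAD_CONST → push 12. Stack: [234, 12]
BINARY_OP - → 234 - 12 = 222. Stack: [222]
STORE_FAST q → q=222. Stack: []
LOAD_FAST a → push 39. Stack: [39]
LOAD_CONST → push 1. Stack: [39, 1]
BINARY_OP << → 39 << 1 = 78. Stack: [78]
STORE_FAST q → q=78. Stack: []
LOAD_FAST_LOAD_FAST a,q → push 39,78. Stack: [39, 78]
COMPARE_OP bool(!=) → 39 vs 78 = True. Stack: [True]
POP_JUMP_IF_FALSE → pop True; no jump. Stack: []
LOAD_FAST q → push 78. Stack: [78]
LOAD_CONST → push 5. Stack: [78, 5]
BINARY_OP - → 78 - 5 = 73. Stack: [73]
STORE_FAST m → m=73. Stack: []
LOAD_FAST_LOAD_FAST q,q → push 78,78. Stack: [78, 78]
BINARY_OP | → 78 | 78 = 78. Stack: [78]
LOAD_FAST m → push 73. Stack: [78, 73]
BINARY_OP - → 78 - 73 = 5. Stack: [5]
STORE_FAST k → k=5. Stack: []
LOAD_CONST → push 6. Stack: [6]
LOAD_FAST m → push 73. Stack: [6, 73]
BINARY_OP + → 6 + 73 = 79. Stack: [79]
LOAD_FAST_LOAD_FAST q,q → push 78,78. Stack: [79, 78, 78]
BINARY_OP - → 78 - 78 = 0. Stack: [79, 0]
BINARY_OP - → 79 - 0 = 79. Stack: [79]
STORE_FAST v → v=79. Stack: []
LOAD_FAST m → push 73. Stack: [73]
RETURN_VALUE → return 73.

73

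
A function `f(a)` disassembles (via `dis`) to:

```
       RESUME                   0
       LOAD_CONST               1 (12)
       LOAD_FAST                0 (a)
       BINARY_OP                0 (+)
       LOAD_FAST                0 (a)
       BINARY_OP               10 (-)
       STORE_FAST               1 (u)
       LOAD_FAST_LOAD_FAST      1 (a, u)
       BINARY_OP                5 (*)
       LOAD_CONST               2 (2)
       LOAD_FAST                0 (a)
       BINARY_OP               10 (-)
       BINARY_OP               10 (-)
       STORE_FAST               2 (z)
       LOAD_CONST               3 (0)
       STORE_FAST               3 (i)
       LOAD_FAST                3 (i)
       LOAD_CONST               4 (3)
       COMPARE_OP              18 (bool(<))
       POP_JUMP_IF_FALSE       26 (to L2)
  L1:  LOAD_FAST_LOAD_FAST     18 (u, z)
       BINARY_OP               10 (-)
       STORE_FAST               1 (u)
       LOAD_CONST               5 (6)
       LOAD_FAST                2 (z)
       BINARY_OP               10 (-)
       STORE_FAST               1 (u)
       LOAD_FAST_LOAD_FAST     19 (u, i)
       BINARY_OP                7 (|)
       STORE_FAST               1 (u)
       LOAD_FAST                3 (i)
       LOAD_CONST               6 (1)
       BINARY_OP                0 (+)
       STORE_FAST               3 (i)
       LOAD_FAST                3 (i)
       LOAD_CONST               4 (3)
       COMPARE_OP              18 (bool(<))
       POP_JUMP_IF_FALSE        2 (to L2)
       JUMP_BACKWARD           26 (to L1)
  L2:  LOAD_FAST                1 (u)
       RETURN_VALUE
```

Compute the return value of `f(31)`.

LOAD_CONST → push 12
LOAD_FAST a → push 31
BINARY_OP + → 12 + 31 = 43
LOAD_FAST a → push 31
BINARY_OP - → 43 - 31 = 12
STORE_FAST u → u=12
LOAD_FAST_LOAD_FAST a,u → push 31,12
BINARY_OP * → 31 * 12 = 372
LOAD_CONST → push 2
LOAD_FAST a → push 31
BINARY_OP - → 2 - 31 = -29
BINARY_OP - → 372 - -29 = 401
STORE_FAST z → z=401
LOAD_CONST → push 0
STORE_FAST i → i=0
LOAD_FAST i → push 0
LOAD_CONST → push 3
COMPARE_OP bool(<) → 0 vs 3 = True
POP_JUMP_IF_FALSE → pop True; no jump
LOAD_FAST_LOAD_FAST u,z → push 12,401
BINARY_OP - → 12 - 401 = -389
STORE_FAST u → u=-389
LOAD_CONST → push 6
LOAD_FAST z → push 401
BINARY_OP - → 6 - 401 = -395
STORE_FAST u → u=-395
LOAD_FAST_LOAD_FAST u,i → push -395,0
BINARY_OP | → -395 | 0 = -395
STORE_FAST u → u=-395
LOAD_FAST i → push 0
LOAD_CONST → push 1
BINARY_OP + → 0 + 1 = 1
STORE_FAST i → i=1
LOAD_FAST i → push 1
LOAD_CONST → push 3
COMPARE_OP bool(<) → 1 vs 3 = True
POP_JUMP_IF_FALSE → pop True; no jump
LOAD_FAST_LOAD_FAST u,z → push -395,401
BINARY_OP - → -395 - 401 = -796
STORE_FAST u → u=-796
LOAD_CONST → push 6
LOAD_FAST z → push 401
BINARY_OP - → 6 - 401 = -395
STORE_FAST u → u=-395
LOAD_FAST_LOAD_FAST u,i → push -395,1
BINARY_OP | → -395 | 1 = -395
STORE_FAST u → u=-395
LOAD_FAST i → push 1
LOAD_CONST → push 1
BINARY_OP + → 1 + 1 = 2
STORE_FAST i → i=2
LOAD_FAST i → push 2
LOAD_CONST → push 3
COMPARE_OP bool(<) → 2 vs 3 = True
POP_JUMP_IF_FALSE → pop True; no jump
LOAD_FAST_LOAD_FAST u,z → push -395,401
BINARY_OP - → -395 - 401 = -796
STORE_FAST u → u=-796
LOAD_CONST → push 6
LOAD_FAST z → push 401
BINARY_OP - → 6 - 401 = -395
STORE_FAST u → u=-395
LOAD_FAST_LOAD_FAST u,i → push -395,2
BINARY_OP | → -395 | 2 = -393
STORE_FAST u → u=-393
LOAD_FAST i → push 2
LOAD_CONST → push 1
BINARY_OP + → 2 + 1 = 3
STORE_FAST i → i=3
LOAD_FAST i → push 3
LOAD_CONST → push 3
COMPARE_OP bool(<) → 3 vs 3 = False
POP_JUMP_IF_FALSE → pop False; jump
LOAD_FAST u → push -393
RETURN_VALUE → return -393.

-393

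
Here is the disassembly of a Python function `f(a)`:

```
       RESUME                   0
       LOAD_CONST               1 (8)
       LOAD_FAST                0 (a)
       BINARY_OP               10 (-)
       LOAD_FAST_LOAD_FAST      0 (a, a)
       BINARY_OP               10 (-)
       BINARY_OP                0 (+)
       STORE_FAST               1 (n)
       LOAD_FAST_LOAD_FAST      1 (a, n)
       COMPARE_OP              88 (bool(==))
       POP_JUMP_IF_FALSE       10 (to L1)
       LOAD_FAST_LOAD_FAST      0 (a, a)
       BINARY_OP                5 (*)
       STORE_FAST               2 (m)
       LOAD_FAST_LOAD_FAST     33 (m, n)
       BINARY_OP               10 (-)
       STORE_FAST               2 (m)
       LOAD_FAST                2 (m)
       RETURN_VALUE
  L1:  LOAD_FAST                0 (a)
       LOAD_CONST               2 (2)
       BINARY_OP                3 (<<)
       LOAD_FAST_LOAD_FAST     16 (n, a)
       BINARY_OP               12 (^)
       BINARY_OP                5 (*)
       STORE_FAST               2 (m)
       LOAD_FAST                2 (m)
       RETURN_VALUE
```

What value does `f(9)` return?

LOAD_CONST → push 8. Stack: [8]
LOAD_FAST a → push 9. Stack: [8, 9]
BINARY_OP - → 8 - 9 = -1. Stack: [-1]
LOAD_FAST_LOAD_FAST a,a → push 9,9. Stack: [-1, 9, 9]
BINARY_OP - → 9 - 9 = 0. Stack: [-1, 0]
BINARY_OP + → -1 + 0 = -1. Stack: [-1]
STORE_FAST n → n=-1. Stack: []
LOAD_FAST_LOAD_FAST a,n → push 9,-1. Stack: [9, -1]
COMPARE_OP bool(==) → 9 vs -1 = False. Stack: [False]
POP_JUMP_IF_FALSE → pop False; jump. Stack: []
LOAD_FAST a → push 9. Stack: [9]
LOAD_CONST → push 2. Stack: [9, 2]
BINARY_OP << → 9 << 2 = 36. Stack: [36]
LOAD_FAST_LOAD_FAST n,a → push -1,9. Stack: [36, -1, 9]
BINARY_OP ^ → -1 ^ 9 = -10. Stack: [36, -10]
BINARY_OP * → 36 * -10 = -360. Stack: [-360]
STORE_FAST m → m=-360. Stack: []
LOAD_FAST m → push -360. Stack: [-360]
RETURN_VALUE → return -360.

-360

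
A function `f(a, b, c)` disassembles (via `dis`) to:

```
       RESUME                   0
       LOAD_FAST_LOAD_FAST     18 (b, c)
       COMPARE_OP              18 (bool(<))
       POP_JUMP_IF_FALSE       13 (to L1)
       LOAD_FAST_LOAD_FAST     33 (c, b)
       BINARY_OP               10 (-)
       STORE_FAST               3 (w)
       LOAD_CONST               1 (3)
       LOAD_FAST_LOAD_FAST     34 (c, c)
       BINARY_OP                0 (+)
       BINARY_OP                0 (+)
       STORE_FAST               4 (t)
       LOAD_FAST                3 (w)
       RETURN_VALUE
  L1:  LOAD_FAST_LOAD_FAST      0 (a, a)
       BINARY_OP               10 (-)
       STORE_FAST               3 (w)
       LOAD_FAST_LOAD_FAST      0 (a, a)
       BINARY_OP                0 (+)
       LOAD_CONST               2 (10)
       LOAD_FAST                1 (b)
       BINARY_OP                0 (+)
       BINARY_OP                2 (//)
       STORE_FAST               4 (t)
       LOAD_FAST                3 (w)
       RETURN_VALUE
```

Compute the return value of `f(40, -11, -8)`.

LOAD_FAST_LOAD_FAST b,c → push -11,-8. Stack: [-11, -8]
COMPARE_OP bool(<) → -11 vs -8 = True. Stack: [True]
POP_JUMP_IF_FALSE → pop True; no jump. Stack: []
LOAD_FAST_LOAD_FAST c,b → push -8,-11. Stack: [-8, -11]
BINARY_OP - → -8 - -11 = 3. Stack: [3]
STORE_FAST w → w=3. Stack: []
LOAD_CONST → push 3. Stack: [3]
LOAD_FAST_LOAD_FAST c,c → push -8,-8. Stack: [3, -8, -8]
BINARY_OP + → -8 + -8 = -16. Stack: [3, -16]
BINARY_OP + → 3 + -16 = -13. Stack: [-13]
STORE_FAST t → t=-13. Stack: []
LOAD_FAST w → push 3. Stack: [3]
RETURN_VALUE → return 3.

3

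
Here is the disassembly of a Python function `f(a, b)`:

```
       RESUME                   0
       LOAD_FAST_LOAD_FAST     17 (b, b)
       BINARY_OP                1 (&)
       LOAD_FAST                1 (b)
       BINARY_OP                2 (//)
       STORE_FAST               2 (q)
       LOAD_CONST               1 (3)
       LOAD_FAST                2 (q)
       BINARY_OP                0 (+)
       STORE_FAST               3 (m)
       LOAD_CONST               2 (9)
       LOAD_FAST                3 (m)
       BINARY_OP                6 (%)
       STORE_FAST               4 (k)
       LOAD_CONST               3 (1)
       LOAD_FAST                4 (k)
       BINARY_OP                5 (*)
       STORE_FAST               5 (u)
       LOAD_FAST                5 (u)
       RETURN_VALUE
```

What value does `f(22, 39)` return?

LOAD_FAST_LOAD_FAST b,b → push 39,39. Stack: [39, 39]
BINARY_OP & → 39 & 39 = 39. Stack: [39]
LOAD_FAST b → push 39. Stack: [39, 39]
BINARY_OP // → 39 // 39 = 1. Stack: [1]
STORE_FAST q → q=1. Stack: []
LOAD_CONST → push 3. Stack: [3]
LOAD_FAST q → push 1. Stack: [3, 1]
BINARY_OP + → 3 + 1 = 4. Stack: [4]
STORE_FAST m → m=4. Stack: []
LOAD_CONST → push 9. Stack: [9]
LOAD_FAST m → push 4. Stack: [9, 4]
BINARY_OP % → 9 % 4 = 1. Stack: [1]
STORE_FAST k → k=1. Stack: []
LOAD_CONST → push 1. Stack: [1]
LOAD_FAST k → push 1. Stack: [1, 1]
BINARY_OP * → 1 * 1 = 1. Stack: [1]
STORE_FAST u → u=1. Stack: []
LOAD_FAST u → push 1. Stack: [1]
RETURN_VALUE → return 1.

1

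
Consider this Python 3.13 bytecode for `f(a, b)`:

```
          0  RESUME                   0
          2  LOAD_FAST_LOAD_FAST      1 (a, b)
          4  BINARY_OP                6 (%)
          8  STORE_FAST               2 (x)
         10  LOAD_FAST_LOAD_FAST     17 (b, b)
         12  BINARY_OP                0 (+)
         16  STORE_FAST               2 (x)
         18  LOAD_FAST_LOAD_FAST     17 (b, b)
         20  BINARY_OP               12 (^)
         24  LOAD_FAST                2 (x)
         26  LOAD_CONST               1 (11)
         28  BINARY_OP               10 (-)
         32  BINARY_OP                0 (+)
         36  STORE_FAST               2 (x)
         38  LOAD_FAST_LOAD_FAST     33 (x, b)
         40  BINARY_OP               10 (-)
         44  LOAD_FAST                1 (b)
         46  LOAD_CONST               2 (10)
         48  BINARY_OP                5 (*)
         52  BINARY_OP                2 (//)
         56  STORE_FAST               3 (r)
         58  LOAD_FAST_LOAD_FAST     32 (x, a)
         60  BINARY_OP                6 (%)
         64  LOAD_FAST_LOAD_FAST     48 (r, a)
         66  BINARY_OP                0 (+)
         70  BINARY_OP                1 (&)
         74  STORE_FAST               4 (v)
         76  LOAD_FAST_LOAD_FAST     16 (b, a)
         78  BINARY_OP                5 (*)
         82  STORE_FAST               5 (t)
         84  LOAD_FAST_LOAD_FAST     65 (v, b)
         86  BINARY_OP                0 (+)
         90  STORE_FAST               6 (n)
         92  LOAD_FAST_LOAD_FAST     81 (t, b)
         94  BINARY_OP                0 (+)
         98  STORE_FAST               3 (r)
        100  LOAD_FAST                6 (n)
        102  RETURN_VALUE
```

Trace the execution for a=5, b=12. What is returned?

LOAD_FAST_LOAD_FAST a,b → push 5,12. Stack: [5, 12]
BINARY_OP % → 5 % 12 = 5. Stack: [5]
STORE_FAST x → x=5. Stack: []
LOAD_FAST_LOAD_FAST b,b → push 12,12. Stack: [12, 12]
BINARY_OP + → 12 + 12 = 24. Stack: [24]
STORE_FAST x → x=24. Stack: []
LOAD_FAST_LOAD_FAST b,b → push 12,12. Stack: [12, 12]
BINARY_OP ^ → 12 ^ 12 = 0. Stack: [0]
LOAD_FAST x → push 24. Stack: [0, 24]
LOAD_CONST → push 11. Stack: [0, 24, 11]
BINARY_OP - → 24 - 11 = 13. Stack: [0, 13]
BINARY_OP + → 0 + 13 = 13. Stack: [13]
STORE_FAST x → x=13. Stack: []
LOAD_FAST_LOAD_FAST x,b → push 13,12. Stack: [13, 12]
BINARY_OP - → 13 - 12 = 1. Stack: [1]
LOAD_FAST b → push 12. Stack: [1, 12]
LOAD_CONST → push 10. Stack: [1, 12, 10]
BINARY_OP * → 12 * 10 = 120. Stack: [1, 120]
BINARY_OP // → 1 // 120 = 0. Stack: [0]
STORE_FAST r → r=0. Stack: []
LOAD_FAST_LOAD_FAST x,a → push 13,5. Stack: [13, 5]
BINARY_OP % → 13 % 5 = 3. Stack: [3]
LOAD_FAST_LOAD_FAST r,a → push 0,5. Stack: [3, 0, 5]
BINARY_OP + → 0 + 5 = 5. Stack: [3, 5]
BINARY_OP & → 3 & 5 = 1. Stack: [1]
STORE_FAST v → v=1. Stack: []
LOAD_FAST_LOAD_FAST b,a → push 12,5. Stack: [12, 5]
BINARY_OP * → 12 * 5 = 60. Stack: [60]
STORE_FAST t → t=60. Stack: []
LOAD_FAST_LOAD_FAST v,b → push 1,12. Stack: [1, 12]
BINARY_OP + → 1 + 12 = 13. Stack: [13]
STORE_FAST n → n=13. Stack: []
LOAD_FAST_LOAD_FAST t,b → push 60,12. Stack: [60, 12]
BINARY_OP + → 60 + 12 = 72. Stack: [72]
STORE_FAST r → r=72. Stack: []
LOAD_FAST n → push 13. Stack: [13]
RETURN_VALUE → return 13.

13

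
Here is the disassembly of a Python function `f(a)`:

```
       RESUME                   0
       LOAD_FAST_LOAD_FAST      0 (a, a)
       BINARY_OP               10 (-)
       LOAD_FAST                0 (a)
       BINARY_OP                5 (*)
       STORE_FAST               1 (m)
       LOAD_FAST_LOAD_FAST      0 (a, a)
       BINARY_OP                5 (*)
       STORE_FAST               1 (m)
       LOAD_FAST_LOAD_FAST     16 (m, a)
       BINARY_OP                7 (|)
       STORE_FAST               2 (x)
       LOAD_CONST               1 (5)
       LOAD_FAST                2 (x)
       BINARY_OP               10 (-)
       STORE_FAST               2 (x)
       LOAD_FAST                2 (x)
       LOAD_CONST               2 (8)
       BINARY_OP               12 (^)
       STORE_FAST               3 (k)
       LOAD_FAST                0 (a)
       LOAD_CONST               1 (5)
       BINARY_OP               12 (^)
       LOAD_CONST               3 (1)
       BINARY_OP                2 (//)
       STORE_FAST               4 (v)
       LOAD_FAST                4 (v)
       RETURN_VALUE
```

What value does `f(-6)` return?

-1

LOAD_FAST_LOAD_FAST a,a → push -6,-6. Stack: [-6, -6]
BINARY_OP - → -6 - -6 = 0. Stack: [0]
LOAD_FAST a → push -6. Stack: [0, -6]
BINARY_OP * → 0 * -6 = 0. Stack: [0]
STORE_FAST m → m=0. Stack: []
LOAD_FAST_LOAD_FAST a,a → push -6,-6. Stack: [-6, -6]
BINARY_OP * → -6 * -6 = 36. Stack: [36]
STORE_FAST m → m=36. Stack: []
LOAD_FAST_LOAD_FAST m,a → push 36,-6. Stack: [36, -6]
BINARY_OP | → 36 | -6 = -2. Stack: [-2]
STORE_FAST x → x=-2. Stack: []
LOAD_CONST → push 5. Stack: [5]
LOAD_FAST x → push -2. Stack: [5, -2]
BINARY_OP - → 5 - -2 = 7. Stack: [7]
STORE_FAST x → x=7. Stack: []
LOAD_FAST x → push 7. Stack: [7]
LOAD_CONST → push 8. Stack: [7, 8]
BINARY_OP ^ → 7 ^ 8 = 15. Stack: [15]
STORE_FAST k → k=15. Stack: []
LOAD_FAST a → push -6. Stack: [-6]
LOAD_CONST → push 5. Stack: [-6, 5]
BINARY_OP ^ → -6 ^ 5 = -1. Stack: [-1]
LOAD_CONST → push 1. Stack: [-1, 1]
BINARY_OP // → -1 // 1 = -1. Stack: [-1]
STORE_FAST v → v=-1. Stack: []
LOAD_FAST v → push -1. Stack: [-1]
RETURN_VALUE → return -1.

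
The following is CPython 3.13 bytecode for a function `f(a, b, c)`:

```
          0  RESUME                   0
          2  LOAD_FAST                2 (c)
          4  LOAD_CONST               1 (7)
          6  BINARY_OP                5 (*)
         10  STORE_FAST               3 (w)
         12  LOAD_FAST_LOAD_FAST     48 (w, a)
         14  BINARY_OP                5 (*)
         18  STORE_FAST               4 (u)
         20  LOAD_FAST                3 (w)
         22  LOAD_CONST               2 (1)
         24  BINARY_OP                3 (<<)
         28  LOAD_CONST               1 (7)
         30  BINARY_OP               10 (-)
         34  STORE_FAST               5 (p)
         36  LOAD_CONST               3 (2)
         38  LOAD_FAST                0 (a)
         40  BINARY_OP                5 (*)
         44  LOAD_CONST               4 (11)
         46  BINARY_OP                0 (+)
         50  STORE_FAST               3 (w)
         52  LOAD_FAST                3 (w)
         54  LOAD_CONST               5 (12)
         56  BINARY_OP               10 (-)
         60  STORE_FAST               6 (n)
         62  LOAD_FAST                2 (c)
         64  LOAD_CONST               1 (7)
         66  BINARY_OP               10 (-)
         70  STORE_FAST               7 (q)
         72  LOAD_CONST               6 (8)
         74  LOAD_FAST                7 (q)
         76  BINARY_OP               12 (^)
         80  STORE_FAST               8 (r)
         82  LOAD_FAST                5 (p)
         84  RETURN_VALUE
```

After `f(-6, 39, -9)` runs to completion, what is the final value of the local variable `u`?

378

LOAD_FAST c → push -9. Stack: [-9]
LOAD_CONST → push 7. Stack: [-9, 7]
BINARY_OP * → -9 * 7 = -63. Stack: [-63]
STORE_FAST w → w=-63. Stack: []
LOAD_FAST_LOAD_FAST w,a → push -63,-6. Stack: [-63, -6]
BINARY_OP * → -63 * -6 = 378. Stack: [378]
STORE_FAST u → u=378. Stack: []
LOAD_FAST w → push -63. Stack: [-63]
LOAD_CONST → push 1. Stack: [-63, 1]
BINARY_OP << → -63 << 1 = -126. Stack: [-126]
LOAD_CONST → push 7. Stack: [-126, 7]
BINARY_OP - → -126 - 7 = -133. Stack: [-133]
STORE_FAST p → p=-133. Stack: []
LOAD_CONST → push 2. Stack: [2]
LOAD_FAST a → push -6. Stack: [2, -6]
BINARY_OP * → 2 * -6 = -12. Stack: [-12]
LOAD_CONST → push 11. Stack: [-12, 11]
BINARY_OP + → -12 + 11 = -1. Stack: [-1]
STORE_FAST w → w=-1. Stack: []
LOAD_FAST w → push -1. Stack: [-1]
LOAD_CONST → push 12. Stack: [-1, 12]
BINARY_OP - → -1 - 12 = -13. Stack: [-13]
STORE_FAST n → n=-13. Stack: []
LOAD_FAST c → push -9. Stack: [-9]
LOAD_CONST → push 7. Stack: [-9, 7]
BINARY_OP - → -9 - 7 = -16. Stack: [-16]
STORE_FAST q → q=-16. Stack: []
LOAD_CONST → push 8. Stack: [8]
LOAD_FAST q → push -16. Stack: [8, -16]
BINARY_OP ^ → 8 ^ -16 = -8. Stack: [-8]
STORE_FAST r → r=-8. Stack: []
LOAD_FAST p → push -133. Stack: [-133]
RETURN_VALUE → return -133.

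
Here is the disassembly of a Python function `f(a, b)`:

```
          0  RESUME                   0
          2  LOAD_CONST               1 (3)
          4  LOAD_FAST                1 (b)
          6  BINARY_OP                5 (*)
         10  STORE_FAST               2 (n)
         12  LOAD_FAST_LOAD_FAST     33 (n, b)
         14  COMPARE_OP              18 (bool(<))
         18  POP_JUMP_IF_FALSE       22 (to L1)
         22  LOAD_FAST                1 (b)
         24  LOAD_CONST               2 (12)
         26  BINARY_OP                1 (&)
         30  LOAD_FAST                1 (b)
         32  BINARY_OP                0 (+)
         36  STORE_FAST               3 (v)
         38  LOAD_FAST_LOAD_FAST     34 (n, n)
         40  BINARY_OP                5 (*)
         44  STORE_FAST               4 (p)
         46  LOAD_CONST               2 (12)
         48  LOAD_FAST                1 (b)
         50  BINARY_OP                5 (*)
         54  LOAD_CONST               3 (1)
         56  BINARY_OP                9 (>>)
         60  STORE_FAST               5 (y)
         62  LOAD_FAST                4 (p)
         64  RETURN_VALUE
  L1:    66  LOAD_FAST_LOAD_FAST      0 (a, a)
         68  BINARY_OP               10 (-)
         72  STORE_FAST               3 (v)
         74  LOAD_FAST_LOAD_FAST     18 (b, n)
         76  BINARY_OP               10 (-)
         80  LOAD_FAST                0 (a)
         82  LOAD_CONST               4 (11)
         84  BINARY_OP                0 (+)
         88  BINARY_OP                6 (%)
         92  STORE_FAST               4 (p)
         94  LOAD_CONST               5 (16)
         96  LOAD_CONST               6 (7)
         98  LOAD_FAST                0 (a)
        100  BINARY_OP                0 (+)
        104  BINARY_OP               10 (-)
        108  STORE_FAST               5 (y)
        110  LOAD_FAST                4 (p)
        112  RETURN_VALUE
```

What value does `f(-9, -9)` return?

LOAD_CONST → push 3. Stack: [3]
LOAD_FAST b → push -9. Stack: [3, -9]
BINARY_OP * → 3 * -9 = -27. Stack: [-27]
STORE_FAST n → n=-27. Stack: []
LOAD_FAST_LOAD_FAST n,b → push -27,-9. Stack: [-27, -9]
COMPARE_OP bool(<) → -27 vs -9 = True. Stack: [True]
POP_JUMP_IF_FALSE → pop True; no jump. Stack: []
LOAD_FAST b → push -9. Stack: [-9]
LOAD_CONST → push 12. Stack: [-9, 12]
BINARY_OP & → -9 & 12 = 4. Stack: [4]
LOAD_FAST b → push -9. Stack: [4, -9]
BINARY_OP + → 4 + -9 = -5. Stack: [-5]
STORE_FAST v → v=-5. Stack: []
LOAD_FAST_LOAD_FAST n,n → push -27,-27. Stack: [-27, -27]
BINARY_OP * → -27 * -27 = 729. Stack: [729]
STORE_FAST p → p=729. Stack: []
LOAD_CONST → push 12. Stack: [12]
LOAD_FAST b → push -9. Stack: [12, -9]
BINARY_OP * → 12 * -9 = -108. Stack: [-108]
LOAD_CONST → push 1. Stack: [-108, 1]
BINARY_OP >> → -108 >> 1 = -54. Stack: [-54]
STORE_FAST y → y=-54. Stack: []
LOAD_FAST p → push 729. Stack: [729]
RETURN_VALUE → return 729.

729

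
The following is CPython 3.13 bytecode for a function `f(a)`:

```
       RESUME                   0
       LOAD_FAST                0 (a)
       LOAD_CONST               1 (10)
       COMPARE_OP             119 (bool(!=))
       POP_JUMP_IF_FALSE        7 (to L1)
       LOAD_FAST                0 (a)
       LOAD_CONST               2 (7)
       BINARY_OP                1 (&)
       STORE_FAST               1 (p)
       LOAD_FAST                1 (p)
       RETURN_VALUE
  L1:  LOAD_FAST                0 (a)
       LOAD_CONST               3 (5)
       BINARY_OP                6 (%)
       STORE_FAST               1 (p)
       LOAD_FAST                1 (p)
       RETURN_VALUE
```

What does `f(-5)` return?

3

LOAD_FAST a → push -5. Stack: [-5]
LOAD_CONST → push 10. Stack: [-5, 10]
COMPARE_OP bool(!=) → -5 vs 10 = True. Stack: [True]
POP_JUMP_IF_FALSE → pop True; no jump. Stack: []
LOAD_FAST a → push -5. Stack: [-5]
LOAD_CONST → push 7. Stack: [-5, 7]
BINARY_OP & → -5 & 7 = 3. Stack: [3]
STORE_FAST p → p=3. Stack: []
LOAD_FAST p → push 3. Stack: [3]
RETURN_VALUE → return 3.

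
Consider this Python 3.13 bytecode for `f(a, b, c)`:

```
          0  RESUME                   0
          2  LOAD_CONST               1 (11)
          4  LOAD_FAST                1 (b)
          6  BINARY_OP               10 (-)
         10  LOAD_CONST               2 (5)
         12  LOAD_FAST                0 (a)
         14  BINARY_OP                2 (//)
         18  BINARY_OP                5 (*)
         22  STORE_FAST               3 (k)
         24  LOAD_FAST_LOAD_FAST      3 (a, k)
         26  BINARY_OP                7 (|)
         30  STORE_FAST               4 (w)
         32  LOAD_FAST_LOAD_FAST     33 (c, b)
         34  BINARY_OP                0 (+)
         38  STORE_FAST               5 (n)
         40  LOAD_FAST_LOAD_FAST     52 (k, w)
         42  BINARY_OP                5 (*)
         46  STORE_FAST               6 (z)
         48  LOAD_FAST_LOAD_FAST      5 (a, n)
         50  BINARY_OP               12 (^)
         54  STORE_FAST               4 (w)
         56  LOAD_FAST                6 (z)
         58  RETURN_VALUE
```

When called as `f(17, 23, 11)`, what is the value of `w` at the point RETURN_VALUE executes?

51

LOAD_CONST → push 11. Stack: [11]
LOAD_FAST b → push 23. Stack: [11, 23]
BINARY_OP - → 11 - 23 = -12. Stack: [-12]
LOAD_CONST → push 5. Stack: [-12, 5]
LOAD_FAST a → push 17. Stack: [-12, 5, 17]
BINARY_OP // → 5 // 17 = 0. Stack: [-12, 0]
BINARY_OP * → -12 * 0 = 0. Stack: [0]
STORE_FAST k → k=0. Stack: []
LOAD_FAST_LOAD_FAST a,k → push 17,0. Stack: [17, 0]
BINARY_OP | → 17 | 0 = 17. Stack: [17]
STORE_FAST w → w=17. Stack: []
LOAD_FAST_LOAD_FAST c,b → push 11,23. Stack: [11, 23]
BINARY_OP + → 11 + 23 = 34. Stack: [34]
STORE_FAST n → n=34. Stack: []
LOAD_FAST_LOAD_FAST k,w → push 0,17. Stack: [0, 17]
BINARY_OP * → 0 * 17 = 0. Stack: [0]
STORE_FAST z → z=0. Stack: []
LOAD_FAST_LOAD_FAST a,n → push 17,34. Stack: [17, 34]
BINARY_OP ^ → 17 ^ 34 = 51. Stack: [51]
STORE_FAST w → w=51. Stack: []
LOAD_FAST z → push 0. Stack: [0]
RETURN_VALUE → return 0.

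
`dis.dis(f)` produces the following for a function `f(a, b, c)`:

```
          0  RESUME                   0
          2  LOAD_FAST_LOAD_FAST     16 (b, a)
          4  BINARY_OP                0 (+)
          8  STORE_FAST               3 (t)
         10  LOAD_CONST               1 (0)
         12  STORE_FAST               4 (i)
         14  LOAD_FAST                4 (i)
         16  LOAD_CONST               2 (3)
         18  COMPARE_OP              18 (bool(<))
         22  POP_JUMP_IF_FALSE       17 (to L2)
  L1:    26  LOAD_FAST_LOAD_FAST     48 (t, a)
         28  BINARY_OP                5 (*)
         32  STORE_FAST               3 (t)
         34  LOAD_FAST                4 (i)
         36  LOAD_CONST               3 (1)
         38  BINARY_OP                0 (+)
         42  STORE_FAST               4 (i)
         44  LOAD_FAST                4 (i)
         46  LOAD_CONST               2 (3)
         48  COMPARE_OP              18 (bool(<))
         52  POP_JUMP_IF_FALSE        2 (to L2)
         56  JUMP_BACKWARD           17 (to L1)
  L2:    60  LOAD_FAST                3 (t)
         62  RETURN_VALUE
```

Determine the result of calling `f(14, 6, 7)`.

LOAD_FAST_LOAD_FAST b,a → push 6,14. Stack: [6, 14]
BINARY_OP + → 6 + 14 = 20. Stack: [20]
STORE_FAST t → t=20. Stack: []
LOAD_CONST → push 0. Stack: [0]
STORE_FAST i → i=0. Stack: []
LOAD_FAST i → push 0. Stack: [0]
LOAD_CONST → push 3. Stack: [0, 3]
COMPARE_OP bool(<) → 0 vs 3 = True. Stack: [True]
POP_JUMP_IF_FALSE → pop True; no jump. Stack: []
LOAD_FAST_LOAD_FAST t,a → push 20,14. Stack: [20, 14]
BINARY_OP * → 20 * 14 = 280. Stack: [280]
STORE_FAST t → t=280. Stack: []
LOAD_FAST i → push 0. Stack: [0]
LOAD_CONST → push 1. Stack: [0, 1]
BINARY_OP + → 0 + 1 = 1. Stack: [1]
STORE_FAST i → i=1. Stack: []
LOAD_FAST i → push 1. Stack: [1]
LOAD_CONST → push 3. Stack: [1, 3]
COMPARE_OP bool(<) → 1 vs 3 = True. Stack: [True]
POP_JUMP_IF_FALSE → pop True; no jump. Stack: []
LOAD_FAST_LOAD_FAST t,a → push 280,14. Stack: [280, 14]
BINARY_OP * → 280 * 14 = 3920. Stack: [3920]
STORE_FAST t → t=3920. Stack: []
LOAD_FAST i → push 1. Stack: [1]
LOAD_CONST → push 1. Stack: [1, 1]
BINARY_OP + → 1 + 1 = 2. Stack: [2]
STORE_FAST i → i=2. Stack: []
LOAD_FAST i → push 2. Stack: [2]
LOAD_CONST → push 3. Stack: [2, 3]
COMPARE_OP bool(<) → 2 vs 3 = True. Stack: [True]
POP_JUMP_IF_FALSE → pop True; no jump. Stack: []
LOAD_FAST_LOAD_FAST t,a → push 3920,14. Stack: [3920, 14]
BINARY_OP * → 3920 * 14 = 54880. Stack: [54880]
STORE_FAST t → t=54880. Stack: []
LOAD_FAST i → push 2. Stack: [2]
LOAD_CONST → push 1. Stack: [2, 1]
BINARY_OP + → 2 + 1 = 3. Stack: [3]
STORE_FAST i → i=3. Stack: []
LOAD_FAST i → push 3. Stack: [3]
LOAD_CONST → push 3. Stack: [3, 3]
COMPARE_OP bool(<) → 3 vs 3 = False. Stack: [False]
POP_JUMP_IF_FALSE → pop False; jump. Stack: []
LOAD_FAST t → push 54880. Stack: [54880]
RETURN_VALUE → return 54880.

54880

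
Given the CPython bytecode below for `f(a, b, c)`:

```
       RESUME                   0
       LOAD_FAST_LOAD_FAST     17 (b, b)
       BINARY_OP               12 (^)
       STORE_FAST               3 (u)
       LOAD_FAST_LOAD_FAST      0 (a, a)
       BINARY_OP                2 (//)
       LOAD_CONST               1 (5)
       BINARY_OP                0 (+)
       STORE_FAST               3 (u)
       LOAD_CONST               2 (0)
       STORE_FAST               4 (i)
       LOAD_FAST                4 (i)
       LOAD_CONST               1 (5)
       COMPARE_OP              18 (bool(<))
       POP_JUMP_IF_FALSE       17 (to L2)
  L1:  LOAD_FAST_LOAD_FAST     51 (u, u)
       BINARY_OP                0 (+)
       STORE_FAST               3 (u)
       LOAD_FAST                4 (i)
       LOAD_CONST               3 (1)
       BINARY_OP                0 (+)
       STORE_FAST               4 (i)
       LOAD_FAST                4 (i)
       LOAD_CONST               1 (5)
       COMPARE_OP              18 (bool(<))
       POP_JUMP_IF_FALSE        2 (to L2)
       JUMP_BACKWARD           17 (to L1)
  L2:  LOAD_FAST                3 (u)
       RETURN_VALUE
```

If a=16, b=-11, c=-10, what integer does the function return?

LOAD_FAST_LOAD_FAST b,b → push -11,-11
BINARY_OP ^ → -11 ^ -11 = 0
STORE_FAST u → u=0
LOAD_FAST_LOAD_FAST a,a → push 16,16
BINARY_OP // → 16 // 16 = 1
LOAD_CONST → push 5
BINARY_OP + → 1 + 5 = 6
STORE_FAST u → u=6
LOAD_CONST → push 0
STORE_FAST i → i=0
LOAD_FAST i → push 0
LOAD_CONST → push 5
COMPARE_OP bool(<) → 0 vs 5 = True
POP_JUMP_IF_FALSE → pop True; no jump
LOAD_FAST_LOAD_FAST u,u → push 6,6
BINARY_OP + → 6 + 6 = 12
STORE_FAST u → u=12
LOAD_FAST i → push 0
LOAD_CONST → push 1
BINARY_OP + → 0 + 1 = 1
STORE_FAST i → i=1
LOAD_FAST i → push 1
LOAD_CONST → push 5
COMPARE_OP bool(<) → 1 vs 5 = True
POP_JUMP_IF_FALSE → pop True; no jump
LOAD_FAST_LOAD_FAST u,u → push 12,12
BINARY_OP + → 12 + 12 = 24
STORE_FAST u → u=24
LOAD_FAST i → push 1
LOAD_CONST → push 1
BINARY_OP + → 1 + 1 = 2
STORE_FAST i → i=2
LOAD_FAST i → push 2
LOAD_CONST → push 5
COMPARE_OP bool(<) → 2 vs 5 = True
POP_JUMP_IF_FALSE → pop True; no jump
LOAD_FAST_LOAD_FAST u,u → push 24,24
BINARY_OP + → 24 + 24 = 48
STORE_FAST u → u=48
LOAD_FAST i → push 2
LOAD_CONST → push 1
BINARY_OP + → 2 + 1 = 3
STORE_FAST i → i=3
LOAD_FAST i → push 3
LOAD_CONST → push 5
COMPARE_OP bool(<) → 3 vs 5 = True
POP_JUMP_IF_FALSE → pop True; no jump
LOAD_FAST_LOAD_FAST u,u → push 48,48
BINARY_OP + → 48 + 48 = 96
STORE_FAST u → u=96
LOAD_FAST i → push 3
LOAD_CONST → push 1
BINARY_OP + → 3 + 1 = 4
STORE_FAST i → i=4
LOAD_FAST i → push 4
LOAD_CONST → push 5
COMPARE_OP bool(<) → 4 vs 5 = True
POP_JUMP_IF_FALSE → pop True; no jump
LOAD_FAST_LOAD_FAST u,u → push 96,96
BINARY_OP + → 96 + 96 = 192
STORE_FAST u → u=192
LOAD_FAST i → push 4
LOAD_CONST → push 1
BINARY_OP + → 4 + 1 = 5
STORE_FAST i → i=5
LOAD_FAST i → push 5
LOAD_CONST → push 5
COMPARE_OP bool(<) → 5 vs 5 = False
POP_JUMP_IF_FALSE → pop False; jump
LOAD_FAST u → push 192
RETURN_VALUE → return 192.

192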